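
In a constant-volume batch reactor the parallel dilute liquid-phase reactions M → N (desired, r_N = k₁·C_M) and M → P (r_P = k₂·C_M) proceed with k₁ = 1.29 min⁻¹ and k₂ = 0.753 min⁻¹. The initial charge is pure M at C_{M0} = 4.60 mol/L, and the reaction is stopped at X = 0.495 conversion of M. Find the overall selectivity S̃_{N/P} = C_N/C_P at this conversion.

1.71

C_M = C_{M0}(1−X) = 2.323 mol/L.
Both paths are first order in M, so the instantaneous fraction to N is constant: dC_N/d(−C_M) = k₁/(k₁+k₂) = 0.6314.
C_N = 0.6314·(C_{M0}−C_M) = 0.6314×2.277 = 1.44 mol/L.
C_P = (C_{M0}−C_M)−C_N = 0.8392 mol/L; S̃_{N/P} = 1.438/0.8392 = 1.71.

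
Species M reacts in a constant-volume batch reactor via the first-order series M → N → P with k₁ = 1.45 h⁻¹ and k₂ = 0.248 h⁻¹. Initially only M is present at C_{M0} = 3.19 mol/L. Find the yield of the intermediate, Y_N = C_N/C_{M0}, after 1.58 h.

The intermediate concentration in a first-order A→B→C sequence is C_N = k₁C_{M0}(e^(−k₁t) − e^(−k₂t))/(k₂−k₁).
e^(−k₁t) = e^(−1.45×1.58) = e^(−2.291) = 0.1012; e^(−k₂t) = e^(−0.3918) = 0.6758.
C_N = 1.45×3.19/(0.248−1.45) × (0.1012−0.6758) = (-3.848)×(-0.5746) = 2.211 mol/L.
Y_N = C_N/C_{M0} = 2.211/3.19 = 0.693.

0.693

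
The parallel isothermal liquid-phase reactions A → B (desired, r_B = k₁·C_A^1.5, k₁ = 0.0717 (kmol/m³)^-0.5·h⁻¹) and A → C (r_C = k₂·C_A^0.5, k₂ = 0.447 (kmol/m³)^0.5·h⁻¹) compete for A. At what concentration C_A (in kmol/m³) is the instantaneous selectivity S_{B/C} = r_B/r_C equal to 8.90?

S_{B/C} = (k₁/k₂)·C_A ⇒ C_A = S·k₂/k₁.
= 8.90×0.447/0.0717 = 55.5 kmol/m³.

55.5 kmol/m³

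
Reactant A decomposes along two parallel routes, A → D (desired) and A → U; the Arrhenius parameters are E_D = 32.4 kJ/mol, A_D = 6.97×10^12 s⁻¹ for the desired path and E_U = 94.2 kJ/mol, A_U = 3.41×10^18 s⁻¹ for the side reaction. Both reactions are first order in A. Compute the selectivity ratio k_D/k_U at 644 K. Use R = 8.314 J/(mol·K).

k_D/k_U = (A_D/A_U)·exp[−(E_D−E_U)/(RT)] = (A_D/A_U)·exp[(E_U−E_D)/(RT)].
(E_U−E_D)/(RT) = (94.2−32.4)×10³/(8.314×644) = 61800/5354 = 11.54.
k_D/k_U = (6.97×10^12/3.41×10^18)·exp(11.54) = 2.044×10^-6 × 1.030×10^5 = 0.210.

0.210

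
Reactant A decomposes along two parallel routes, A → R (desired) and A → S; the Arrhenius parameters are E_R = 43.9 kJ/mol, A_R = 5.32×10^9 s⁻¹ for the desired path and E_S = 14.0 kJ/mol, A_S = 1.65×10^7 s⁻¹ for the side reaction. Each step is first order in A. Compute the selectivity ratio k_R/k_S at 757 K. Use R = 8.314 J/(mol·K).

2.79

Since both paths have the same order in A, the concentration cancels and S_{R/S} = k_R/k_S = (A_R/A_S)·exp[(E_S−E_R)/(RT)].
(E_S−E_R)/(RT) = (14.0−43.9)×10³/(8.314×757) = -29900/6294 = -4.751.
k_R/k_S = (5.32×10^9/1.65×10^7)·exp(-4.751) = 322.4 × 0.008645 = 2.79.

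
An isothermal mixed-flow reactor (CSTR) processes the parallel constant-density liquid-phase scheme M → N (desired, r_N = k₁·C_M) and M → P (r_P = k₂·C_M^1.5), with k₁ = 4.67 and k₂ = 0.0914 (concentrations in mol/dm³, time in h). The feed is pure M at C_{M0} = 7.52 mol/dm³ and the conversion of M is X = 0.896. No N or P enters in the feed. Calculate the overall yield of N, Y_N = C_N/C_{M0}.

Exit C_M = C_{M0}(1−X) = 7.52×0.104 = 0.7821 mol/dm³.
A CSTR operates uniformly at the exit composition, giving r_N = 3.652 and r_P = 0.06322 (each k·C_M^n at C_M = 0.7821).
Fraction of consumed M going to N: r_N/(r_N+r_P) = 0.9830.
C_N = 0.9830·C_{M0}·X = 0.9830×7.52×0.896 = 6.62 mol/dm³; Y_N = C_N/C_{M0} = 0.881.

0.881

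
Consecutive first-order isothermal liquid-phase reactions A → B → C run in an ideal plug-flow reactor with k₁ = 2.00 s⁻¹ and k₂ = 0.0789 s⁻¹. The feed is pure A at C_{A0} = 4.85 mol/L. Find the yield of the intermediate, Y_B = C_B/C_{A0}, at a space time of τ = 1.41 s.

Solving the coupled first-order balances gives C_B(τ) = [k₁/(k₂−k₁)]·C_{A0}·(e^(−k₁τ) − e^(−k₂τ)).
e^(−k₁τ) = e^(−2.00×1.41) = e^(−2.820) = 0.05961; e^(−k₂τ) = e^(−0.1112) = 0.8947.
C_B = 2.00×4.85/(0.0789−2.00) × (0.05961−0.8947) = (-5.049)×(-0.8351) = 4.217 mol/L.
Y_B = C_B/C_{A0} = 4.217/4.85 = 0.869.

0.869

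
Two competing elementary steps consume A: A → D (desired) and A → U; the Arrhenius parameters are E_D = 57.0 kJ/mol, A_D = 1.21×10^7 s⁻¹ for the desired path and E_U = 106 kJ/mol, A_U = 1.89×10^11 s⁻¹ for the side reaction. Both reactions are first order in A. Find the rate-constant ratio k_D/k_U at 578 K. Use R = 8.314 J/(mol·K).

1.72

Since both paths have the same order in A, the concentration cancels and S_{D/U} = k_D/k_U = (A_D/A_U)·exp[(E_U−E_D)/(RT)].
(E_U−E_D)/(RT) = (106−57.0)×10³/(8.314×578) = 49000/4805 = 10.20.
k_D/k_U = (1.21×10^7/1.89×10^11)·exp(10.20) = 6.402×10^-5 × 26814 = 1.72.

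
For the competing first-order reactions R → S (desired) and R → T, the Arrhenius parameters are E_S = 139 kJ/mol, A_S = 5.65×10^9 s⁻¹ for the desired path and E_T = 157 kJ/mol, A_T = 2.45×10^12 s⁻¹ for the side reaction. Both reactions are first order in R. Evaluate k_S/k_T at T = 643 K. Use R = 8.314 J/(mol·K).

Since both paths have the same order in R, the concentration cancels and S_{S/T} = k_S/k_T = (A_S/A_T)·exp[(E_T−E_S)/(RT)].
(E_T−E_S)/(RT) = (157−139)×10³/(8.314×643) = 18000/5346 = 3.367.
k_S/k_T = (5.65×10^9/2.45×10^12)·exp(3.367) = 0.002306 × 28.99 = 0.0669.

0.0669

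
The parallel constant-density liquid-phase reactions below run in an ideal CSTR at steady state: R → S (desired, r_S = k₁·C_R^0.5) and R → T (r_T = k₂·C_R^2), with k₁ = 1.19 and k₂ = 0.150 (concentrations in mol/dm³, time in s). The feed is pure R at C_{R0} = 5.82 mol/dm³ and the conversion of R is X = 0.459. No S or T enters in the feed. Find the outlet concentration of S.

1.57 mol/dm³

Exit C_R = C_{R0}(1−X) = 5.82×0.541 = 3.149 mol/dm³.
In a CSTR the entire volume is at exit conditions, so r_S = 1.19×3.149^0.5 = 2.112 and r_T = 0.150×3.149^2 = 1.487.
Fraction of consumed R going to S: r_S/(r_S+r_T) = 0.5868.
C_S = 0.5868·C_{R0}·X = 0.5868×5.82×0.459 = 1.57 mol/dm³.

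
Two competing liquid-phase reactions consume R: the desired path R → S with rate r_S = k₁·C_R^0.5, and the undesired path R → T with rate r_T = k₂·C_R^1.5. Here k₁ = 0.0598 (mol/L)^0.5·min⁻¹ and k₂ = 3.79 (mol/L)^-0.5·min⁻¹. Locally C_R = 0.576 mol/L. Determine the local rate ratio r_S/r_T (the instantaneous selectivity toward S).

0.0274

S_{S/T} = r_S/r_T = (k₁·C_R^0.5)/(k₂·C_R^1.5) = (k₁/k₂)·C_R⁻¹.
= (0.0598×0.5760^0.5) / (3.79×0.5760^1.5) = 0.04539/1.657 = 0.0274.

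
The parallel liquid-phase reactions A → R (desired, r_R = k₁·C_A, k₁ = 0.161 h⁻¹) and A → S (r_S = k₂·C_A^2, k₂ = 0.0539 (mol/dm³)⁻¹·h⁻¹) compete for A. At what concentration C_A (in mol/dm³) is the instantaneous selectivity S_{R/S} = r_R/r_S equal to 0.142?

S_{R/S} = (k₁/k₂)·C_A⁻¹ ⇒ C_A = (S·k₂/k₁)^(-1).
= (0.142×0.0539/0.161)^(-1) = (0.04754)^(-1) = 21.0 mol/dm³.

21.0 mol/dm³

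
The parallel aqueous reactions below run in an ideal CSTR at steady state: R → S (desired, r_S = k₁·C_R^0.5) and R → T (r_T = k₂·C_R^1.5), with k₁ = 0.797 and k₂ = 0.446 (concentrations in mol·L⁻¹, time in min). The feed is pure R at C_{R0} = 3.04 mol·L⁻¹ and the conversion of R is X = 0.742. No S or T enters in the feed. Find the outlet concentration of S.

Exit C_R = C_{R0}(1−X) = 3.04×0.258 = 0.7843 mol·L⁻¹.
Rates in a CSTR are evaluated at the outlet concentration: r_S = 0.797×0.7843^0.5 = 0.7058, r_T = 0.446×0.7843^1.5 = 0.3098.
Fraction of consumed R going to S: r_S/(r_S+r_T) = 0.6950.
C_S = 0.6950·C_{R0}·X = 0.6950×3.04×0.742 = 1.57 mol·L⁻¹.

1.57 mol·L⁻¹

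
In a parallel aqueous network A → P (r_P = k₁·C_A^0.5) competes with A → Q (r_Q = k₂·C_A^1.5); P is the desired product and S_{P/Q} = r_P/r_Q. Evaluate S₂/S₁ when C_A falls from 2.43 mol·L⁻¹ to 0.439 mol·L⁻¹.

5.54

S_{P/Q} = (k₁/k₂)·C_A⁻¹, so S₂/S₁ = (C_{A,2}/C_{A,1})⁻¹.
= 2.43/0.439 = 5.54.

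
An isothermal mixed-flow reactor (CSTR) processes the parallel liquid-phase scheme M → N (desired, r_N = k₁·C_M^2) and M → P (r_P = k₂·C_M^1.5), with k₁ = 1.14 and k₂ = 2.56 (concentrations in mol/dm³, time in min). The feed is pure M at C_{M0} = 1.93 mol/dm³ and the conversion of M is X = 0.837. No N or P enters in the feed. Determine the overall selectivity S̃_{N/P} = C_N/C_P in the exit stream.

0.250

Exit C_M = C_{M0}(1−X) = 1.93×0.163 = 0.3146 mol/dm³.
A CSTR operates uniformly at the exit composition, giving r_N = 0.1128 and r_P = 0.4517 (each k·C_M^n at C_M = 0.3146).
Overall selectivity = C_N/C_P = r_Nτ/(r_Pτ) = r_N/r_P = 0.250.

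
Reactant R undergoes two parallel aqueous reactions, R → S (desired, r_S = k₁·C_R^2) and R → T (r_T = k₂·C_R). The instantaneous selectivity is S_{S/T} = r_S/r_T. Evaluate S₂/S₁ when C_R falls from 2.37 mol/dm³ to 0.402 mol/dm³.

S_{S/T} = (k₁/k₂)·C_R, so S₂/S₁ = (C_{R,2}/C_{R,1}).
= 0.402/2.37 = 0.170.
Selectivity toward S falls as C_R falls — high-concentration operation is favoured.

0.170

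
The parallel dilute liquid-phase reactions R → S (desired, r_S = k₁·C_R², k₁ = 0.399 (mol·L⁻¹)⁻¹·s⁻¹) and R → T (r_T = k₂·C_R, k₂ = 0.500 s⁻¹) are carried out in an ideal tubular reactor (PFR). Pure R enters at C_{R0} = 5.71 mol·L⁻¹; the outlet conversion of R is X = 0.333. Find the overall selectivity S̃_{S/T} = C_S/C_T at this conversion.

3.76

C_R = C_{R0}(1−X) = 3.809 mol·L⁻¹.
Along a PFR/batch, dC_T/dC_R = −r_T/(r_S+r_T) = −k₂/(k₂+k₁·C_R).
Integrating from C_{R0} to C_R: C_T = (0.500/0.399)·ln[(0.500+0.399·5.71)/(0.500+0.399·3.81)] = 1.253·ln(2.778/2.020) = 0.3997 mol·L⁻¹.
Then C_S = (C_{R0}−C_R) − C_T = 1.901 − 0.3997 = 1.502 mol·L⁻¹.
S̃_{S/T} = C_S/C_T = 1.502/0.3997 = 3.76.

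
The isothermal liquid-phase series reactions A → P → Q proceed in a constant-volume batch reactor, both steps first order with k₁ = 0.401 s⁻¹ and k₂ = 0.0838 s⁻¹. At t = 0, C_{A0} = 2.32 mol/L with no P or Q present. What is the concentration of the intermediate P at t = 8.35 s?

1.35 mol/L

The intermediate concentration in a first-order A→B→C sequence is C_P = k₁C_{A0}(e^(−k₁t) − e^(−k₂t))/(k₂−k₁).
e^(−k₁t) = e^(−0.401×8.35) = e^(−3.348) = 0.03514; e^(−k₂t) = e^(−0.6997) = 0.4967.
C_P = 0.401×2.32/(0.0838−0.401) × (0.03514−0.4967) = (-2.933)×(-0.4616) = 1.354 mol/L.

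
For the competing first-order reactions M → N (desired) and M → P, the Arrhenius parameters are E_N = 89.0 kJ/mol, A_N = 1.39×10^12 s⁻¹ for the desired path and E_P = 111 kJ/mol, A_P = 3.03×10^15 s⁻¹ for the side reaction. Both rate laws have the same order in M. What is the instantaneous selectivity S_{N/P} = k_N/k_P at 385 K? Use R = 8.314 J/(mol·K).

With equal orders, S_{N/P} = k_N/k_P = (A_N/A_P)·exp[(E_P−E_N)/(RT)].
(E_P−E_N)/(RT) = (111−89.0)×10³/(8.314×385) = 22000/3201 = 6.873.
k_N/k_P = (1.39×10^12/3.03×10^15)·exp(6.873) = 4.587×10^-4 × 965.9 = 0.443.
Since E_N < E_P, lowering the temperature improves selectivity toward N.

0.443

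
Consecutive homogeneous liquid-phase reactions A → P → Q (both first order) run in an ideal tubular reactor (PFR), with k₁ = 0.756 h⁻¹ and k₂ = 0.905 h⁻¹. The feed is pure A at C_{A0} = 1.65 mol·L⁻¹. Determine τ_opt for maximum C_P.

For first-order series the maximum of C_P occurs at τ_opt = ln(k₂/k₁)/(k₂−k₁).
= ln(0.905/0.756)/(0.905−0.756) = ln(1.197)/0.1490 = 0.1799/0.1490 = 1.21 h.

1.21 h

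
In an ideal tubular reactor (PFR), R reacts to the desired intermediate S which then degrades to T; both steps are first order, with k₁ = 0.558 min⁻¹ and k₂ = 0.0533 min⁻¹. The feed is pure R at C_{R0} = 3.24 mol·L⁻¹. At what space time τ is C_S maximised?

4.65 min

For first-order series the maximum of C_S occurs at τ_opt = ln(k₂/k₁)/(k₂−k₁).
= ln(0.0533/0.558)/(0.0533−0.558) = ln(0.09552)/-0.5047 = -2.348/-0.5047 = 4.65 min.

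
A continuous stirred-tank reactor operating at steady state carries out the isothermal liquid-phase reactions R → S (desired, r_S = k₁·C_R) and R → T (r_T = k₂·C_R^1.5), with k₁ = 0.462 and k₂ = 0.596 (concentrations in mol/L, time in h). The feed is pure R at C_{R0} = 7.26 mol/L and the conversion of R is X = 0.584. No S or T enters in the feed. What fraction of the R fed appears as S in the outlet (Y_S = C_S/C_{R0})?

Exit C_R = C_{R0}(1−X) = 7.26×0.416 = 3.020 mol/L.
Rates in a CSTR are evaluated at the outlet concentration: r_S = 0.462×3.020 = 1.395, r_T = 0.596×3.020^1.5 = 3.128.
Fraction of consumed R going to S: r_S/(r_S+r_T) = 0.3085.
C_S = 0.3085·C_{R0}·X = 0.3085×7.26×0.584 = 1.31 mol/L; Y_S = C_S/C_{R0} = 0.180.

0.180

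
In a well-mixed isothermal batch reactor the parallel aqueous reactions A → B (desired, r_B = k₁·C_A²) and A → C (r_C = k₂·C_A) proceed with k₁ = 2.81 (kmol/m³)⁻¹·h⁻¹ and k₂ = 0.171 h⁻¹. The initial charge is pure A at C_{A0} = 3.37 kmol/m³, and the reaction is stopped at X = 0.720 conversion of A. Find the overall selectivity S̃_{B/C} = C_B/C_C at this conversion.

31.5

C_A = C_{A0}(1−X) = 0.9436 kmol/m³.
Along a PFR/batch, dC_C/dC_A = −r_C/(r_B+r_C) = −k₂/(k₂+k₁·C_A).
Integrating from C_{A0} to C_A: C_C = (0.171/2.81)·ln[(0.171+2.81·3.37)/(0.171+2.81·0.944)] = 0.06085·ln(9.641/2.823) = 0.07475 kmol/m³.
Then C_B = (C_{A0}−C_A) − C_C = 2.426 − 0.07475 = 2.352 kmol/m³.
S̃_{B/C} = C_B/C_C = 2.352/0.07475 = 31.5.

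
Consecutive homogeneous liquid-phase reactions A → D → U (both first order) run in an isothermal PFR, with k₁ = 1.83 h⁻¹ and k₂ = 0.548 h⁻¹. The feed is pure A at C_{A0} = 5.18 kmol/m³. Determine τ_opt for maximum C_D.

Setting dC_D/dτ = 0 gives τ_opt = ln(k₂/k₁)/(k₂−k₁).
= ln(0.548/1.83)/(0.548−1.83) = ln(0.2995)/-1.282 = -1.206/-1.282 = 0.941 h.

0.941 h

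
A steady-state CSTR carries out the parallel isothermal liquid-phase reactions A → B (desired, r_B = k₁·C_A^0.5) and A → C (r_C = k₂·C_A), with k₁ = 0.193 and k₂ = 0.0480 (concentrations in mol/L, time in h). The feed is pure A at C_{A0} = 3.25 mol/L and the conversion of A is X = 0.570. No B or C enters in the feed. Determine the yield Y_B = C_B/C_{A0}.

0.440

Exit C_A = C_{A0}(1−X) = 3.25×0.430 = 1.398 mol/L.
In a CSTR the entire volume is at exit conditions, so r_B = 0.193×1.398^0.5 = 0.2282 and r_C = 0.0480×1.398 = 0.06708.
Fraction of consumed A going to B: r_B/(r_B+r_C) = 0.7728.
C_B = 0.7728·C_{A0}·X = 0.7728×3.25×0.570 = 1.43 mol/L; Y_B = C_B/C_{A0} = 0.440.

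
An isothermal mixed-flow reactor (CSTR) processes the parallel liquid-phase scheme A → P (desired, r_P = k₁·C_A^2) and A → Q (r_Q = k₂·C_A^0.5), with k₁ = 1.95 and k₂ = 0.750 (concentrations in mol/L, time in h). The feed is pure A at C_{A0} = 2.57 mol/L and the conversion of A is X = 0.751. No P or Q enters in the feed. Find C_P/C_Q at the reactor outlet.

Exit C_A = C_{A0}(1−X) = 2.57×0.249 = 0.6399 mol/L.
A CSTR operates uniformly at the exit composition, giving r_P = 0.7985 and r_Q = 0.6000 (each k·C_A^n at C_A = 0.6399).
Overall selectivity = C_P/C_Q = r_Pτ/(r_Qτ) = r_P/r_Q = 1.33.

1.33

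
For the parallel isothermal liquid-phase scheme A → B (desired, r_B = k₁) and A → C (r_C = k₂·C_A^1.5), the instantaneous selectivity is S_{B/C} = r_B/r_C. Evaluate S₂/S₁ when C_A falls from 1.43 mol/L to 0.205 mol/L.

S_{B/C} = (k₁/k₂)·C_A^-1.5, so S₂/S₁ = (C_{A,2}/C_{A,1})^-1.5.
= (0.205/1.43)^(-1.5) = (0.1434)^(-1.5) = 18.4.
Selectivity toward B rises as C_A falls — low-concentration operation is favoured.

18.4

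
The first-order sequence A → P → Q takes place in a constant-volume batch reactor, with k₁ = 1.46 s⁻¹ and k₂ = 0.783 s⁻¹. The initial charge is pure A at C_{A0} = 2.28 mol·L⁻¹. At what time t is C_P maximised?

The intermediate peaks when r₁ = r₂, i.e. k₁e^(−k₁t) = k₂e^(−k₂t), giving t_opt = ln(k₂/k₁)/(k₂−k₁).
= ln(0.783/1.46)/(0.783−1.46) = ln(0.5363)/-0.6770 = -0.6231/-0.6770 = 0.920 s.

0.920 s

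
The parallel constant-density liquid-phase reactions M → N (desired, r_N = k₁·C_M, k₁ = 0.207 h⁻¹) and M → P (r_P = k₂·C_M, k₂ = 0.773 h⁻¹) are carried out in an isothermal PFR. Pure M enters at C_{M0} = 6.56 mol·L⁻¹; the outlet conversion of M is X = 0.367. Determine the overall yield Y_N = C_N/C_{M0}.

0.0775

C_M = C_{M0}(1−X) = 4.152 mol·L⁻¹.
Both paths are first order in M, so the instantaneous fraction to N is constant: dC_N/d(−C_M) = k₁/(k₁+k₂) = 0.2112.
C_N = 0.2112·(C_{M0}−C_M) = 0.2112×2.408 = 0.509 mol·L⁻¹.
Y_N = C_N/C_{M0} = 0.5085/6.56 = 0.0775.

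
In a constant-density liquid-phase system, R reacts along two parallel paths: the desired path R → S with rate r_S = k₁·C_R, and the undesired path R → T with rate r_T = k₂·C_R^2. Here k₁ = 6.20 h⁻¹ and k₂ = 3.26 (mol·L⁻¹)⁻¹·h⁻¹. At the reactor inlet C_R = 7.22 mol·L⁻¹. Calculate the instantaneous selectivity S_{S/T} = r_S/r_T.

S_{S/T} = r_S/r_T = (k₁·C_R)/(k₂·C_R^2) = (k₁/k₂)·C_R⁻¹.
= (6.20×7.220) / (3.26×7.220^2) = 44.76/169.9 = 0.263.

0.263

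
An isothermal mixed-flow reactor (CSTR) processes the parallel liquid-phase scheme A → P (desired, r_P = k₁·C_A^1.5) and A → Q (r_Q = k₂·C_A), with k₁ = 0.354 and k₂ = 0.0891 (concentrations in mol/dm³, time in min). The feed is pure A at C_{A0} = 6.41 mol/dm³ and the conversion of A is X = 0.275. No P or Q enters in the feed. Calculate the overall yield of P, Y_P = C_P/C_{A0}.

0.246

Exit C_A = C_{A0}(1−X) = 6.41×0.725 = 4.647 mol/dm³.
A CSTR operates uniformly at the exit composition, giving r_P = 3.546 and r_Q = 0.4141 (each k·C_A^n at C_A = 4.647).
Fraction of consumed A going to P: r_P/(r_P+r_Q) = 0.8955.
C_P = 0.8955·C_{A0}·X = 0.8955×6.41×0.275 = 1.58 mol/dm³; Y_P = C_P/C_{A0} = 0.246.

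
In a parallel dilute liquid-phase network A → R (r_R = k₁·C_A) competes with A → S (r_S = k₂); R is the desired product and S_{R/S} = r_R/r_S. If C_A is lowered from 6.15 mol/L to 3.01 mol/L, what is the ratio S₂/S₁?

S_{R/S} = (k₁/k₂)·C_A, so S₂/S₁ = (C_{A,2}/C_{A,1}).
= 3.01/6.15 = 0.489.
Selectivity toward R falls as C_A falls — high-concentration operation is favoured.

0.489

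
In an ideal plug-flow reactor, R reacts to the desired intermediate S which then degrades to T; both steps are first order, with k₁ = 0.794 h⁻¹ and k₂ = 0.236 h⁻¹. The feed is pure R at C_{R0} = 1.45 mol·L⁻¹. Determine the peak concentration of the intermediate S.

At the optimum, C_{S,max}/C_{R0} = (k₁/k₂)^[k₂/(k₂−k₁)].
= (0.794/0.236)^(0.236/(0.236−0.794)) = (3.364)^(-0.4229) = 0.5986.
C_{S,max} = 0.5986×1.45 = 0.868 mol·L⁻¹.

0.868 mol·L⁻¹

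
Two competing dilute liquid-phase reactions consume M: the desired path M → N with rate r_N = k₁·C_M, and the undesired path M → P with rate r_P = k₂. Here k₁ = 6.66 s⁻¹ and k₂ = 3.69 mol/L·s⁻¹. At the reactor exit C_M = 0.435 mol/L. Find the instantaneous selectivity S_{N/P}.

0.785

S_{N/P} = r_N/r_P = (k₁·C_M)/(k₂) = (k₁/k₂)·C_M.
= (6.66×0.4350) / (3.69) = 2.897/3.690 = 0.785.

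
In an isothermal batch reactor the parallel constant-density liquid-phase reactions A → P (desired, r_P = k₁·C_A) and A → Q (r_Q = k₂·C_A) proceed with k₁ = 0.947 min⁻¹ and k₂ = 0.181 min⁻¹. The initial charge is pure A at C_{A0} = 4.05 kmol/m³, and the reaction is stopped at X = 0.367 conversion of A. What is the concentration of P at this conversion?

C_A = C_{A0}(1−X) = 2.564 kmol/m³.
Both paths are first order in A, so the instantaneous fraction to P is constant: dC_P/d(−C_A) = k₁/(k₁+k₂) = 0.8395.
C_P = 0.8395·(C_{A0}−C_A) = 0.8395×1.486 = 1.25 kmol/m³.

1.25 kmol/m³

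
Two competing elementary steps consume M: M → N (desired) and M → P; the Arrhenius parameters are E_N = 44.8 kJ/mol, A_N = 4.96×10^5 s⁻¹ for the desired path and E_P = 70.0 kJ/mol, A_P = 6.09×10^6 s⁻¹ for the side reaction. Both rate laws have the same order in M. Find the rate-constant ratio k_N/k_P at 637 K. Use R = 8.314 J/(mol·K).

Since both paths have the same order in M, the concentration cancels and S_{N/P} = k_N/k_P = (A_N/A_P)·exp[(E_P−E_N)/(RT)].
(E_P−E_N)/(RT) = (70.0−44.8)×10³/(8.314×637) = 25200/5296 = 4.758.
k_N/k_P = (4.96×10^5/6.09×10^6)·exp(4.758) = 0.08144 × 116.5 = 9.49.

9.49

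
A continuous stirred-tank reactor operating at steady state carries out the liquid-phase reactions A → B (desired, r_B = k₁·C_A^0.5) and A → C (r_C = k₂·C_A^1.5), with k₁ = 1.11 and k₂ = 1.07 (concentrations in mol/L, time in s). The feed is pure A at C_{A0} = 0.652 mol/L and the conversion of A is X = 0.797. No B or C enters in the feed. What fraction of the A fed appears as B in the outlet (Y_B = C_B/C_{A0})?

Exit C_A = C_{A0}(1−X) = 0.652×0.203 = 0.1324 mol/L.
In a CSTR the entire volume is at exit conditions, so r_B = 1.11×0.1324^0.5 = 0.4038 and r_C = 1.07×0.1324^1.5 = 0.05152.
Fraction of consumed A going to B: r_B/(r_B+r_C) = 0.8868.
C_B = 0.8868·C_{A0}·X = 0.8868×0.652×0.797 = 0.461 mol/L; Y_B = C_B/C_{A0} = 0.707.

0.707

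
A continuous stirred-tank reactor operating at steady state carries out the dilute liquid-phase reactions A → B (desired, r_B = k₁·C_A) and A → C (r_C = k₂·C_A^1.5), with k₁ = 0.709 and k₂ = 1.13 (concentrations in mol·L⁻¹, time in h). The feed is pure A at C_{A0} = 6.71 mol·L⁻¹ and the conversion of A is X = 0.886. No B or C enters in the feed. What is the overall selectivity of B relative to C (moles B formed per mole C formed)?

Exit C_A = C_{A0}(1−X) = 6.71×0.114 = 0.7649 mol·L⁻¹.
Rates in a CSTR are evaluated at the outlet concentration: r_B = 0.709×0.7649 = 0.5423, r_C = 1.13×0.7649^1.5 = 0.7560.
Overall selectivity = C_B/C_C = r_Bτ/(r_Cτ) = r_B/r_C = 0.717.

0.717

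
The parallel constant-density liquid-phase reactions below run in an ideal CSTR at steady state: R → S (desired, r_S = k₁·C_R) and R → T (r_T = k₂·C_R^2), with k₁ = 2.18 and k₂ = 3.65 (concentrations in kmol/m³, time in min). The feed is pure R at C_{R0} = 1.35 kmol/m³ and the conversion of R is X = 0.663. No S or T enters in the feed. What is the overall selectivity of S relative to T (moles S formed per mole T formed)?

1.31

Exit C_R = C_{R0}(1−X) = 1.35×0.337 = 0.4549 kmol/m³.
In a CSTR the entire volume is at exit conditions, so r_S = 2.18×0.4549 = 0.9918 and r_T = 3.65×0.4549^2 = 0.7555.
Overall selectivity = C_S/C_T = r_Sτ/(r_Tτ) = r_S/r_T = 1.31.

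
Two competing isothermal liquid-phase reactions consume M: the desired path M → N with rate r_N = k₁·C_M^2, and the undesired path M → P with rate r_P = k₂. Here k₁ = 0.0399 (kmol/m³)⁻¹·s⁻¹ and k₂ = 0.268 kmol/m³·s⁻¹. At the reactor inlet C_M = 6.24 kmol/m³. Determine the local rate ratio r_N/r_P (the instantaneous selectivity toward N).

S_{N/P} = r_N/r_P = (k₁·C_M^2)/(k₂) = (k₁/k₂)·C_M^2.
= (0.0399×6.240^2) / (0.268) = 1.554/0.2680 = 5.80.
Since the desired path is higher order in M, keeping C_M high (PFR or concentrated feed) favours N.

5.80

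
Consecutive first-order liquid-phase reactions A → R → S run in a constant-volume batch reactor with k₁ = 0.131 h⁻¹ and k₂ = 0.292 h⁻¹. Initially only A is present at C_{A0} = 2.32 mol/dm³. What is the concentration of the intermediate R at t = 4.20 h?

0.535 mol/dm³

The intermediate concentration in a first-order A→B→C sequence is C_R = k₁C_{A0}(e^(−k₁t) − e^(−k₂t))/(k₂−k₁).
e^(−k₁t) = e^(−0.131×4.20) = e^(−0.5502) = 0.5768; e^(−k₂t) = e^(−1.226) = 0.2933.
C_R = 0.131×2.32/(0.292−0.131) × (0.5768−0.2933) = 1.888×0.2835 = 0.5351 mol/dm³.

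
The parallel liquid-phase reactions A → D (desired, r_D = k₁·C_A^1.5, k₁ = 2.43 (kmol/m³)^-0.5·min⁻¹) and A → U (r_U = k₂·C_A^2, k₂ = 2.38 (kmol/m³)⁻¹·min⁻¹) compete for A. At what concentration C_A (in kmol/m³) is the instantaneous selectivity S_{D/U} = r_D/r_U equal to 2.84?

0.129 kmol/m³

S_{D/U} = (k₁/k₂)·C_A^-0.5 ⇒ C_A = (S·k₂/k₁)^(-2).
= (2.84×2.38/2.43)^(-2) = (2.782)^(-2) = 0.129 kmol/m³.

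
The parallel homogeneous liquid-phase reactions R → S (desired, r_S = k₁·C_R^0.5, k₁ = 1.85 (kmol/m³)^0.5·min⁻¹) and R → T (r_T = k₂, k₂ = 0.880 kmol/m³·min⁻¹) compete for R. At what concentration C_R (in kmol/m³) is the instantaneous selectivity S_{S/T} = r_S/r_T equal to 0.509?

S_{S/T} = (k₁/k₂)·C_R^0.5 ⇒ C_R = (S·k₂/k₁)^(2).
= (0.509×0.880/1.85)^(2) = (0.2421)^(2) = 0.0586 kmol/m³.

0.0586 kmol/m³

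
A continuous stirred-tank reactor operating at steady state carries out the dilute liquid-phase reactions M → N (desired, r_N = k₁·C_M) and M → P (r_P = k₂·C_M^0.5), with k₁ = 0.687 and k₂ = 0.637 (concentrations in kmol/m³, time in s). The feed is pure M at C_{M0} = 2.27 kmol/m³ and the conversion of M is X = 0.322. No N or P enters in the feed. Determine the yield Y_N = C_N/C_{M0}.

0.184

Exit C_M = C_{M0}(1−X) = 2.27×0.678 = 1.539 kmol/m³.
A CSTR operates uniformly at the exit composition, giving r_N = 1.057 and r_P = 0.7903 (each k·C_M^n at C_M = 1.539).
Fraction of consumed M going to N: r_N/(r_N+r_P) = 0.5723.
C_N = 0.5723·C_{M0}·X = 0.5723×2.27×0.322 = 0.418 kmol/m³; Y_N = C_N/C_{M0} = 0.184.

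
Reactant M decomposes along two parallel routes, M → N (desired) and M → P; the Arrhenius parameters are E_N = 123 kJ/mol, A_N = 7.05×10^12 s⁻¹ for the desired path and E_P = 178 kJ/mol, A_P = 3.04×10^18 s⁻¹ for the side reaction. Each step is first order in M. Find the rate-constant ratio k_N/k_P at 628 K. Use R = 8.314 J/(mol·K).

0.0871

Since both paths have the same order in M, the concentration cancels and S_{N/P} = k_N/k_P = (A_N/A_P)·exp[(E_P−E_N)/(RT)].
(E_P−E_N)/(RT) = (178−123)×10³/(8.314×628) = 55000/5221 = 10.53.
k_N/k_P = (7.05×10^12/3.04×10^18)·exp(10.53) = 2.319×10^-6 × 37571 = 0.0871.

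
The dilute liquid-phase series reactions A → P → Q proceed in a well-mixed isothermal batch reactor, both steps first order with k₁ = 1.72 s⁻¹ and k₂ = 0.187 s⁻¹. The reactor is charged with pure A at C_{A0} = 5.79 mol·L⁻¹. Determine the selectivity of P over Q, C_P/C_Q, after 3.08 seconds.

1.69

Solving the coupled first-order balances gives C_P(t) = [k₁/(k₂−k₁)]·C_{A0}·(e^(−k₁t) − e^(−k₂t)).
e^(−k₁t) = e^(−1.72×3.08) = e^(−5.298) = 0.005004; e^(−k₂t) = e^(−0.5760) = 0.5622.
C_P = 1.72×5.79/(0.187−1.72) × (0.005004−0.5622) = (-6.496)×(-0.5572) = 3.619 mol·L⁻¹.
C_A = C_{A0}e^(−k₁t) = 0.02897 mol·L⁻¹, so C_Q = C_{A0}−C_A−C_P = 2.142 mol·L⁻¹; C_P/C_Q = 1.69.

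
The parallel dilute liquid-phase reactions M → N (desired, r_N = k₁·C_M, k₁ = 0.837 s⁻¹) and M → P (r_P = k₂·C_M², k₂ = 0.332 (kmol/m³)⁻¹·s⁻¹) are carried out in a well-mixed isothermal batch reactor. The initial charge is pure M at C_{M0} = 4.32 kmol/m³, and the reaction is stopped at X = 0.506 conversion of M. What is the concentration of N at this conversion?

0.971 kmol/m³

C_M = C_{M0}(1−X) = 2.134 kmol/m³.
Along a PFR/batch, dC_N/dC_M = −r_N/(r_N+r_P) = −k₁/(k₁+k₂·C_M).
Integrating from C_{M0} to C_M: C_N = (0.837/0.332)·ln[(0.837+0.332·4.32)/(0.837+0.332·2.13)] = 2.521·ln(2.271/1.546) = 0.9705 kmol/m³.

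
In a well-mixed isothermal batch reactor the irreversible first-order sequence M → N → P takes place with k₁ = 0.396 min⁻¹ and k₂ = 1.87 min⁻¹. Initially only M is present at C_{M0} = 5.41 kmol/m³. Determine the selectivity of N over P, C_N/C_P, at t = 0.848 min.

For first-order series with pure M initially, C_N(t) = k₁C_{M0}/(k₂−k₁)·(e^(−k₁t) − e^(−k₂t)).
e^(−k₁t) = e^(−0.396×0.848) = e^(−0.3358) = 0.7148; e^(−k₂t) = e^(−1.586) = 0.2048.
C_N = 0.396×5.41/(1.87−0.396) × (0.7148−0.2048) = 1.453×0.5100 = 0.7412 kmol/m³.
C_M = C_{M0}e^(−k₁t) = 3.867 kmol/m³, so C_P = C_{M0}−C_M−C_N = 0.8019 kmol/m³; C_N/C_P = 0.924.

0.924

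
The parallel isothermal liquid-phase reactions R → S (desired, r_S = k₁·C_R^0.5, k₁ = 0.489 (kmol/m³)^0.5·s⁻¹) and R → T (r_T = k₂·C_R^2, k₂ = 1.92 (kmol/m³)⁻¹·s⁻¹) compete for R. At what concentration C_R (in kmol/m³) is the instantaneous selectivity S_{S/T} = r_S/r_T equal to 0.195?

S_{S/T} = (k₁/k₂)·C_R^-1.5 ⇒ C_R = (S·k₂/k₁)^(1/(-1.5)).
= (0.195×1.92/0.489)^(-0.6667) = (0.7656)^(-0.6667) = 1.19 kmol/m³.

1.19 kmol/m³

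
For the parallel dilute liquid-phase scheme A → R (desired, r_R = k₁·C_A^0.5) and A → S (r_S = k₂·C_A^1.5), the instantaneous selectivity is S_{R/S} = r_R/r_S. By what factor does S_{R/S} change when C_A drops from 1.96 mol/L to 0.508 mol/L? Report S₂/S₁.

3.86

S_{R/S} = (k₁/k₂)·C_A⁻¹, so S₂/S₁ = (C_{A,2}/C_{A,1})⁻¹.
= 1.96/0.508 = 3.86.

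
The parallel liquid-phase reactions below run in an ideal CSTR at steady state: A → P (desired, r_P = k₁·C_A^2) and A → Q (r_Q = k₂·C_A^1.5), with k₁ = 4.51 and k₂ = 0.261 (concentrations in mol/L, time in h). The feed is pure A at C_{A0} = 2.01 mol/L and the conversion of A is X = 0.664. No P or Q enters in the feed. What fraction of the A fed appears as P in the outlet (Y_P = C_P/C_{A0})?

Exit C_A = C_{A0}(1−X) = 2.01×0.336 = 0.6754 mol/L.
Rates in a CSTR are evaluated at the outlet concentration: r_P = 4.51×0.6754^2 = 2.057, r_Q = 0.261×0.6754^1.5 = 0.1449.
Fraction of consumed A going to P: r_P/(r_P+r_Q) = 0.9342.
C_P = 0.9342·C_{A0}·X = 0.9342×2.01×0.664 = 1.25 mol/L; Y_P = C_P/C_{A0} = 0.620.

0.620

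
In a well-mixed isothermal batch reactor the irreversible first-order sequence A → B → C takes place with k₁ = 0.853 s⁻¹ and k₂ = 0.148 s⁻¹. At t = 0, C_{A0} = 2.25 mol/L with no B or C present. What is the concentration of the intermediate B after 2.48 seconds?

1.56 mol/L

For first-order series with pure A initially, C_B(t) = k₁C_{A0}/(k₂−k₁)·(e^(−k₁t) − e^(−k₂t)).
e^(−k₁t) = e^(−0.853×2.48) = e^(−2.115) = 0.1206; e^(−k₂t) = e^(−0.3670) = 0.6928.
C_B = 0.853×2.25/(0.148−0.853) × (0.1206−0.6928) = (-2.722)×(-0.5722) = 1.558 mol/L.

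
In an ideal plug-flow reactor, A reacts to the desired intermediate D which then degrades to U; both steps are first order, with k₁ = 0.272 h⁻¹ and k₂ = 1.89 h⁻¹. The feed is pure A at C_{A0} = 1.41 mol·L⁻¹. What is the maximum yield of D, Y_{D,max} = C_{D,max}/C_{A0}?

0.104

For a first-order series the maximum intermediate yield is C_{D,max}/C_{A0} = (k₁/k₂)^[k₂/(k₂−k₁)].
= (0.272/1.89)^(1.89/(1.89−0.272)) = (0.1439)^(1.168) = 0.1039.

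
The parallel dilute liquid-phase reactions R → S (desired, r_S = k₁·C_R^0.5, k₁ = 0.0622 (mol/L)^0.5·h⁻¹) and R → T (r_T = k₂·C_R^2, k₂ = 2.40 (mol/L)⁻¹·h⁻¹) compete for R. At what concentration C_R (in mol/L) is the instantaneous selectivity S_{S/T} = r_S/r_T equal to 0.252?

0.220 mol/L

S_{S/T} = (k₁/k₂)·C_R^-1.5 ⇒ C_R = (S·k₂/k₁)^(1/(-1.5)).
= (0.252×2.40/0.0622)^(-0.6667) = (9.723)^(-0.6667) = 0.220 mol/L.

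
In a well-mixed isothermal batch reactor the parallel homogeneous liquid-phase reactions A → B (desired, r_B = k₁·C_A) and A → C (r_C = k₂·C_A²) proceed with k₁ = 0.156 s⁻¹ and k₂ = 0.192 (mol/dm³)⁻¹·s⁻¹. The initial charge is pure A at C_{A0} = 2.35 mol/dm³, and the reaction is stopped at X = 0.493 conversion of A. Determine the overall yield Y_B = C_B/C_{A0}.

0.158

C_A = C_{A0}(1−X) = 1.191 mol/dm³.
Along a PFR/batch, dC_B/dC_A = −r_B/(r_B+r_C) = −k₁/(k₁+k₂·C_A).
Integrating from C_{A0} to C_A: C_B = (0.156/0.192)·ln[(0.156+0.192·2.35)/(0.156+0.192·1.19)] = 0.8125·ln(0.6072/0.3848) = 0.3707 mol/dm³.
Y_B = C_B/C_{A0} = 0.3707/2.35 = 0.158.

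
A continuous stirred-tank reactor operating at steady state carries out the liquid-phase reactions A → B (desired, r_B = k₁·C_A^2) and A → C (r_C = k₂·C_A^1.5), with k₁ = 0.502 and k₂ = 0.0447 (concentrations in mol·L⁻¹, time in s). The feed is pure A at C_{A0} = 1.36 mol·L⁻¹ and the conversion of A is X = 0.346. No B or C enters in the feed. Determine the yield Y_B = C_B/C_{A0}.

Exit C_A = C_{A0}(1−X) = 1.36×0.654 = 0.8894 mol·L⁻¹.
In a CSTR the entire volume is at exit conditions, so r_B = 0.502×0.8894^2 = 0.3971 and r_C = 0.0447×0.8894^1.5 = 0.03750.
Fraction of consumed A going to B: r_B/(r_B+r_C) = 0.9137.
C_B = 0.9137·C_{A0}·X = 0.9137×1.36×0.346 = 0.430 mol·L⁻¹; Y_B = C_B/C_{A0} = 0.316.

0.316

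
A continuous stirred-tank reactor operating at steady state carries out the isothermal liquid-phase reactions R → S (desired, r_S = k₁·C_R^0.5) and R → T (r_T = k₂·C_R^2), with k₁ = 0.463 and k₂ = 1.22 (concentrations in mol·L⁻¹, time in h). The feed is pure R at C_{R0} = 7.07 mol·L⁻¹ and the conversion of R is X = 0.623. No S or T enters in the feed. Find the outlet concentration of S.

Exit C_R = C_{R0}(1−X) = 7.07×0.377 = 2.665 mol·L⁻¹.
In a CSTR the entire volume is at exit conditions, so r_S = 0.463×2.665^0.5 = 0.7559 and r_T = 1.22×2.665^2 = 8.667.
Fraction of consumed R going to S: r_S/(r_S+r_T) = 0.08022.
C_S = 0.08022·C_{R0}·X = 0.08022×7.07×0.623 = 0.353 mol·L⁻¹.

0.353 mol·L⁻¹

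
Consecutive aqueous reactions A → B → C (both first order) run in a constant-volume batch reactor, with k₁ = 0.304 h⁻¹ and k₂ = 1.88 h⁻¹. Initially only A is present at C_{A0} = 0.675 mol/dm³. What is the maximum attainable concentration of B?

0.0768 mol/dm³

At the optimum, C_{B,max}/C_{A0} = (k₁/k₂)^[k₂/(k₂−k₁)].
= (0.304/1.88)^(1.88/(1.88−0.304)) = (0.1617)^(1.193) = 0.1138.
C_{B,max} = 0.1138×0.675 = 0.0768 mol/dm³.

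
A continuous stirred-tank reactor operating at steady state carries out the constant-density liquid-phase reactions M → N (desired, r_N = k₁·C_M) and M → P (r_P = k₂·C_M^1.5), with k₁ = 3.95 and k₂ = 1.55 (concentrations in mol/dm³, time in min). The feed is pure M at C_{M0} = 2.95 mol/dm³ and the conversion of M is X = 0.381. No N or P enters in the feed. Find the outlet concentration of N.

0.734 mol/dm³

Exit C_M = C_{M0}(1−X) = 2.95×0.619 = 1.826 mol/dm³.
A CSTR operates uniformly at the exit composition, giving r_N = 7.213 and r_P = 3.825 (each k·C_M^n at C_M = 1.826).
Fraction of consumed M going to N: r_N/(r_N+r_P) = 0.6535.
C_N = 0.6535·C_{M0}·X = 0.6535×2.95×0.381 = 0.734 mol/dm³.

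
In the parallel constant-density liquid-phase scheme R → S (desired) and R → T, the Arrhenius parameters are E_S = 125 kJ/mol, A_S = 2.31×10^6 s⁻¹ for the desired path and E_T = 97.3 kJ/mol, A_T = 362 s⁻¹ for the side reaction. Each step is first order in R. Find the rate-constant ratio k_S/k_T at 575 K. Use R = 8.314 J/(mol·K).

19.4

Since both paths have the same order in R, the concentration cancels and S_{S/T} = k_S/k_T = (A_S/A_T)·exp[(E_T−E_S)/(RT)].
(E_T−E_S)/(RT) = (97.3−125)×10³/(8.314×575) = -27700/4781 = -5.794.
k_S/k_T = (2.31×10^6/362)·exp(-5.794) = 6381 × 0.003045 = 19.4.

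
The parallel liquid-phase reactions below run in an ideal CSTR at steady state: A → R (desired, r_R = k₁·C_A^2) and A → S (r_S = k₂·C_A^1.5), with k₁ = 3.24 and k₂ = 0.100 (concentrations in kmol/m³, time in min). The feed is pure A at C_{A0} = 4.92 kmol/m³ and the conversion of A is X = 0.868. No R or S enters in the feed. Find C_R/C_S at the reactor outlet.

Exit C_A = C_{A0}(1−X) = 4.92×0.132 = 0.6494 kmol/m³.
Rates in a CSTR are evaluated at the outlet concentration: r_R = 3.24×0.6494^2 = 1.367, r_S = 0.100×0.6494^1.5 = 0.05234.
Overall selectivity = C_R/C_S = r_Rτ/(r_Sτ) = r_R/r_S = 26.1.

26.1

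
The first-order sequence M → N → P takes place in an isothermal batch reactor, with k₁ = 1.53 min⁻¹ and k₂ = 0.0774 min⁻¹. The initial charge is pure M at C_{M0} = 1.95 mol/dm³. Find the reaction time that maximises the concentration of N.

2.05 min

Setting dC_N/dt = 0 gives t_opt = ln(k₂/k₁)/(k₂−k₁).
= ln(0.0774/1.53)/(0.0774−1.53) = ln(0.05059)/-1.453 = -2.984/-1.453 = 2.05 min.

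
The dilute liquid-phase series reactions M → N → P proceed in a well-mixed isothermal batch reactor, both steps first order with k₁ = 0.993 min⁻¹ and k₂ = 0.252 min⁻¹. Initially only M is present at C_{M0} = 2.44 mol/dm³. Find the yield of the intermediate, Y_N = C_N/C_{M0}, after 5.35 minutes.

Solving the coupled first-order balances gives C_N(t) = [k₁/(k₂−k₁)]·C_{M0}·(e^(−k₁t) − e^(−k₂t)).
e^(−k₁t) = e^(−0.993×5.35) = e^(−5.313) = 0.004929; e^(−k₂t) = e^(−1.348) = 0.2597.
C_N = 0.993×2.44/(0.252−0.993) × (0.004929−0.2597) = (-3.270)×(-0.2548) = 0.8331 mol/dm³.
Y_N = C_N/C_{M0} = 0.8331/2.44 = 0.341.

0.341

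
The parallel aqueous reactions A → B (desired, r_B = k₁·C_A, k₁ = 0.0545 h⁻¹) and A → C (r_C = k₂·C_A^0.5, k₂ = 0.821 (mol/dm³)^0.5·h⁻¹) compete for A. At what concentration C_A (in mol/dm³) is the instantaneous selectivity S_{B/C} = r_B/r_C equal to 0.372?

S_{B/C} = (k₁/k₂)·C_A^0.5 ⇒ C_A = (S·k₂/k₁)^(2).
= (0.372×0.821/0.0545)^(2) = (5.604)^(2) = 31.4 mol/dm³.

31.4 mol/dm³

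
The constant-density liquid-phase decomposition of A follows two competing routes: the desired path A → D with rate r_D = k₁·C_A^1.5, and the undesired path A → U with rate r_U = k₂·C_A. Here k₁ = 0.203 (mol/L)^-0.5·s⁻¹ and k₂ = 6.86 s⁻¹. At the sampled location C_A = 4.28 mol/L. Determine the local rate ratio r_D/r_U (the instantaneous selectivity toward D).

0.0612

S_{D/U} = r_D/r_U = (k₁·C_A^1.5)/(k₂·C_A) = (k₁/k₂)·C_A^0.5.
= (0.203×4.280^1.5) / (6.86×4.280) = 1.797/29.36 = 0.0612.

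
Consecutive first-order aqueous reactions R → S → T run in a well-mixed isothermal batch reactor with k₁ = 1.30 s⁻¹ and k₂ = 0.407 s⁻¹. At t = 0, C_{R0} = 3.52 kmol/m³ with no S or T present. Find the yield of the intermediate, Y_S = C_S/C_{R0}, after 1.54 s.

0.581

For first-order series with pure R initially, C_S(t) = k₁C_{R0}/(k₂−k₁)·(e^(−k₁t) − e^(−k₂t)).
e^(−k₁t) = e^(−1.30×1.54) = e^(−2.002) = 0.1351; e^(−k₂t) = e^(−0.6268) = 0.5343.
C_S = 1.30×3.52/(0.407−1.30) × (0.1351−0.5343) = (-5.124)×(-0.3992) = 2.046 kmol/m³.
Y_S = C_S/C_{R0} = 2.046/3.52 = 0.581.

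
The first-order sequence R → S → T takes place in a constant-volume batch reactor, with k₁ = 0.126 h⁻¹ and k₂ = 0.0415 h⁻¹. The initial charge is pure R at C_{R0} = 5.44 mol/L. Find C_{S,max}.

3.15 mol/L

At the optimum, C_{S,max}/C_{R0} = (k₁/k₂)^[k₂/(k₂−k₁)].
= (0.126/0.0415)^(0.0415/(0.0415−0.126)) = (3.036)^(-0.4911) = 0.5796.
C_{S,max} = 0.5796×5.44 = 3.15 mol/L.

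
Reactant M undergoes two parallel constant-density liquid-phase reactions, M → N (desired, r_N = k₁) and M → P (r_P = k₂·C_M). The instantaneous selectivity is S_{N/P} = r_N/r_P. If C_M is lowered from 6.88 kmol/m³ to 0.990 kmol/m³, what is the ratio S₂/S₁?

S_{N/P} = (k₁/k₂)·C_M⁻¹, so S₂/S₁ = (C_{M,2}/C_{M,1})⁻¹.
= 6.88/0.990 = 6.95.
Selectivity toward N rises as C_M falls — low-concentration operation is favoured.

6.95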